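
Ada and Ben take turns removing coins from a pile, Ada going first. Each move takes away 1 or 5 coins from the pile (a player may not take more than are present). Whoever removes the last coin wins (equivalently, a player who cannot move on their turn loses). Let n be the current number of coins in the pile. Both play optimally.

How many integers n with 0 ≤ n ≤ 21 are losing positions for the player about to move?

Work bottom-up. With no move the player to move loses. Otherwise the position is W if at least one move leads to an L position for the opponent, and L if every move leads to a W.
n=0: no move → L
n=1: can move to 0, which is L ⇒ W
n=2: the only move is to 1(W), a W ⇒ L
n=3: can move to 2, which is L ⇒ W
n=4: the only move is to 3(W), a W ⇒ L
n=5: can move to 4, which is L ⇒ W
n=6: moves to 5(W), 1(W); every one is W ⇒ L
n=7: can move to 6, which is L ⇒ W
n=8: moves to 7(W), 3(W); every one is W ⇒ L
n=9: can move to 8, which is L ⇒ W
n=10: moves to 9(W), 5(W); every one is W ⇒ L
n=11: can move to 10, which is L ⇒ W
n=12: moves to 11(W), 7(W); every one is W ⇒ L
n=13: can move to 12, which is L ⇒ W
n=14: moves to 13(W), 9(W); every one is W ⇒ L
n=15: can move to 14, which is L ⇒ W
n=16: moves to 15(W), 11(W); every one is W ⇒ L
n=17: can move to 16, which is L ⇒ W
n=18: moves to 17(W), 13(W); every one is W ⇒ L
n=19: can move to 18, which is L ⇒ W
n=20: moves to 19(W), 15(W); every one is W ⇒ L
n=21: can move to 20, which is L ⇒ W
L entries with 0 ≤ n ≤ 21: n = 0, 2, 4, 6, 8, 10, 12, 14, 16, 18, 20; that makes 11.

11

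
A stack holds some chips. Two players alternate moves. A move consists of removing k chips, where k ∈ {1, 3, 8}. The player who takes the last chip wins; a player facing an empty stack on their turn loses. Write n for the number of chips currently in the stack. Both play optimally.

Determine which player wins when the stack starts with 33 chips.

The second player wins.

Classify positions by backward induction: terminal positions (no move available) are L. From any other position, the mover wins iff some move reaches an L.
n=0: no move → L
n=1: W (go to 0, an L position)
n=2: L (sole option 1(W) is W)
n=3: W (go to 2, an L position)
n=4: L (options 3(W), 1(W) are all W)
n=5: W (go to 4, an L position)
n=6: L (options 5(W), 3(W) are all W)
n=7: W (go to 6, an L position)
n=8: W (go to 0, an L position)
n=9: W (go to 6, an L position)
n=10: W (go to 2, an L position)
n=11: L (options 10(W), 8(W), 3(W) are all W)
n=12: W (go to 11, an L position)
n=13: L (options 12(W), 10(W), 5(W) are all W)
n=14: W (go to 13, an L position)
n=15: L (options 14(W), 12(W), 7(W) are all W)
n=16: W (go to 15, an L position)
n=17: L (options 16(W), 14(W), 9(W) are all W)
n=18: W (go to 17, an L position)
n=19: W (go to 11, an L position)
n=20: W (go to 17, an L position)
n=21: W (go to 13, an L position)
n=22: L (options 21(W), 19(W), 14(W) are all W)
n=23: W (go to 22, an L position)
n=24: L (options 23(W), 21(W), 16(W) are all W)
n=25: W (go to 24, an L position)
n=26: L (options 25(W), 23(W), 18(W) are all W)
n=27: W (go to 26, an L position)
n=28: L (options 27(W), 25(W), 20(W) are all W)
n=29: W (go to 28, an L position)
n=30: W (go to 22, an L position)
n=31: W (go to 28, an L position)
n=32: W (go to 24, an L position)
n=33: L (options 32(W), 30(W), 25(W) are all W)
The starting position 33 is L: whatever the player to move does, the opponent receives a W position.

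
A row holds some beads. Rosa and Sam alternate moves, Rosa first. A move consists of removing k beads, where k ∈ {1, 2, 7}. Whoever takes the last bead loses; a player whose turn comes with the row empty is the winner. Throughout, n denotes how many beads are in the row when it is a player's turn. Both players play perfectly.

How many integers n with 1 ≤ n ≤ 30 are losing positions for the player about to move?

Label each position W (a win for the player to move) or L (a loss). A position with no legal move is W; any other position is W exactly when some move reaches an L, and L when every move reaches a W.
n=0: no move; the opponent has just taken the last bead and therefore loses → W
n=1: only reaches 0(W), which is W → L
n=2: reaches L-position 1 → W
n=3: reaches L-position 1 → W
n=4: only reaches 3(W), 2(W), all W → L
n=5: reaches L-position 4 → W
n=6: reaches L-position 4 → W
n=7: only reaches 6(W), 5(W), 0(W), all W → L
n=8: reaches L-position 7 → W
n=9: reaches L-position 7 → W
n=10: only reaches 9(W), 8(W), 3(W), all W → L
n=11: reaches L-position 10 → W
n=12: reaches L-position 10 → W
n=13: only reaches 12(W), 11(W), 6(W), all W → L
n=14: reaches L-position 13 → W
n=15: reaches L-position 13 → W
n=16: only reaches 15(W), 14(W), 9(W), all W → L
n=17: reaches L-position 16 → W
n=18: reaches L-position 16 → W
n=19: only reaches 18(W), 17(W), 12(W), all W → L
n=20: reaches L-position 19 → W
n=21: reaches L-position 19 → W
n=22: only reaches 21(W), 20(W), 15(W), all W → L
n=23: reaches L-position 22 → W
n=24: reaches L-position 22 → W
n=25: only reaches 24(W), 23(W), 18(W), all W → L
n=26: reaches L-position 25 → W
n=27: reaches L-position 25 → W
n=28: only reaches 27(W), 26(W), 21(W), all W → L
n=29: reaches L-position 28 → W
n=30: reaches L-position 28 → W
L entries with 1 ≤ n ≤ 30 (the range starts at n=1): n = 1, 4, 7, 10, 13, 16, 19, 22, 25, 28; that makes 10.

10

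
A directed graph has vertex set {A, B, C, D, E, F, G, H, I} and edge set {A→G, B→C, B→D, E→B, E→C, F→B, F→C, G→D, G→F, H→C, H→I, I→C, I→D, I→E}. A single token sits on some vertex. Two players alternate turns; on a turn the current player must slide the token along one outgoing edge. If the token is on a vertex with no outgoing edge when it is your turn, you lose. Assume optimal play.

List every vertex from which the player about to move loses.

A, C, D

Classify positions by backward induction: terminal positions (no move available) are L. From any other position, the mover wins iff some move reaches an L.
Every edge goes from a vertex to one that appears earlier in the order D, C, B, F, G, E, I, H, A, so processing vertices in that order labels each vertex after all of its successors.
D: no outgoing edge → L
C: no outgoing edge → L
B: W (go to C, an L position)
F: W (go to C, an L position)
G: W (go to D, an L position)
E: W (go to C, an L position)
I: W (go to C, an L position)
H: W (go to C, an L position)
A: L (sole option G(W) is W)
Reading off the rows marked L gives the requested list; there are 3 such vertices.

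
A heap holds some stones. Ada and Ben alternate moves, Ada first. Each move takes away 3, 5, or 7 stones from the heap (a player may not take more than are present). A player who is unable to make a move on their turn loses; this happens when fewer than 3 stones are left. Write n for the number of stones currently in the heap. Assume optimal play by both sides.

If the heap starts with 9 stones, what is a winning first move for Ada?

Work bottom-up. With no move the player to move loses. Otherwise the position is W if at least one move leads to an L position for the opponent, and L if every move leads to a W.
n=0: no move → L
n=1: no move → L
n=2: no move → L
n=3: can move to 0, which is L ⇒ W
n=4: can move to 1, which is L ⇒ W
n=5: can move to 2, which is L ⇒ W
n=6: can move to 1, which is L ⇒ W
n=7: can move to 2, which is L ⇒ W
n=8: can move to 1, which is L ⇒ W
n=9: can move to 2, which is L ⇒ W
From 9, the L positions reachable in one move are: 2.

Remove 7, leaving 2.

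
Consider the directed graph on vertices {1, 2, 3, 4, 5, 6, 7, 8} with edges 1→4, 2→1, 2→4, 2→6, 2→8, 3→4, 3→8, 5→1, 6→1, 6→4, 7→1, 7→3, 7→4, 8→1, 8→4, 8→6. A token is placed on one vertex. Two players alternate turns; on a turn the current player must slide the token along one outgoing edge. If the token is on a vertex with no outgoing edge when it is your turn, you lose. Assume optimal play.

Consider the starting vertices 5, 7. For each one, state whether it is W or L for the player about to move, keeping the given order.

5: L, 7: W

Use the standard recursion: the mover loses at a terminal position; elsewhere, the mover wins exactly when some move hands the opponent an L position.
Every edge goes from a vertex to one that appears earlier in the order 4, 1, 6, 8, 2, 3, 7, 5, so processing vertices in that order labels each vertex after all of its successors.
4: no outgoing edge → L
1: reaches L-position 4 → W
6: reaches L-position 4 → W
8: reaches L-position 4 → W
2: reaches L-position 4 → W
3: reaches L-position 4 → W
7: reaches L-position 4 → W
5: only reaches 1(W), which is W → L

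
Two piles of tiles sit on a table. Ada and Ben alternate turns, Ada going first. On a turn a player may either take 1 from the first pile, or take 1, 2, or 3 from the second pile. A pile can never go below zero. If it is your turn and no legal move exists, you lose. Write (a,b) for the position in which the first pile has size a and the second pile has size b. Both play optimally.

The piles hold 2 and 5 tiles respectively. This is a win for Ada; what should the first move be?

Move to (1,5).

Build the W/L table. Terminal = L. A non-terminal position is W if it has a move to some L; otherwise it is L.
No move ever increases a pile, so every position that can arise here has a ≤ 2 and b ≤ 5; it is enough to label the cells with 0 ≤ a ≤ 2 and 0 ≤ b ≤ 5.
Every move lowers a or b (never raises either), so fill the grid row by row in increasing a, and left to right within a row: each cell's successors are then already labelled.
      b=0  b=1  b=2  b=3  b=4  b=5
a=0:    L    W    W    W    L    W
a=1:    W    L    W    W    W    L
a=2:    L    W    W    W    L    W
Cells with no legal move (terminal, hence L): (0,0).
The remaining L cells, each justified by listing all of its moves:
(0,4): →(0,3)(W), (0,2)(W), (0,1)(W) — all W, so L
(1,1): →(0,1)(W), (1,0)(W) — all W, so L
(1,5): →(0,5)(W), (1,4)(W), (1,3)(W), (1,2)(W) — all W, so L
(2,0): →(1,0)(W) only, which is W, so L
(2,4): →(1,4)(W), (2,3)(W), (2,2)(W), (2,1)(W) — all W, so L
Every other cell has at least one move into one of the L cells above, so it is W.
From (2,5), the L positions reachable in one move are: (1,5), (2,4). Any move reaching one of these is winning.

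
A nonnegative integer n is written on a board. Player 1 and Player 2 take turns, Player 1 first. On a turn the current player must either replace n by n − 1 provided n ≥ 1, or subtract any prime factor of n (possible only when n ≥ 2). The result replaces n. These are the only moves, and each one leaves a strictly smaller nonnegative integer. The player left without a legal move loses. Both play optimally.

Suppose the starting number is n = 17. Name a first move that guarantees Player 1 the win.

Move to 0.

Use the standard recursion: the mover loses at a terminal position; elsewhere, the mover wins exactly when some move hands the opponent an L position.
n=0: no move → L
n=1: reaches L-position 0 → W
n=2: reaches L-position 0 → W
n=3: reaches L-position 0 → W
n=4: only reaches 2(W), 3(W), all W → L
n=5: reaches L-position 0 → W
n=6: reaches L-position 4 → W
n=7: reaches L-position 0 → W
n=8: only reaches 6(W), 7(W), all W → L
n=9: reaches L-position 8 → W
n=10: reaches L-position 8 → W
n=11: reaches L-position 0 → W
n=12: only reaches 9(W), 10(W), 11(W), all W → L
n=13: reaches L-position 0 → W
n=14: reaches L-position 12 → W
n=15: reaches L-position 12 → W
n=16: only reaches 14(W), 15(W), all W → L
n=17: reaches L-position 0 → W
From 17, the L positions reachable in one move are: 0, 16. Any move reaching one of these is winning.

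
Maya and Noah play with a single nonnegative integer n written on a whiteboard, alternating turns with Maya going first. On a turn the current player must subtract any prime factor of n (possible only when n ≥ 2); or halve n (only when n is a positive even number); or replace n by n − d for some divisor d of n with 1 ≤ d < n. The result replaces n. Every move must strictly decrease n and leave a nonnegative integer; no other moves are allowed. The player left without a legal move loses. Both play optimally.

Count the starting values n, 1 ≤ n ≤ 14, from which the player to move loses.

4

Classify positions by backward induction: terminal positions (no move available) are L. From any other position, the mover wins iff some move reaches an L.
n=0: no move → L
n=1: no move → L
n=2: W (go to 0, an L position)
n=3: W (go to 0, an L position)
n=4: L (options 2(W), 3(W) are all W)
n=5: W (go to 0, an L position)
n=6: W (go to 4, an L position)
n=7: W (go to 0, an L position)
n=8: W (go to 4, an L position)
n=9: L (options 6(W), 8(W) are all W)
n=10: W (go to 9, an L position)
n=11: W (go to 0, an L position)
n=12: W (go to 9, an L position)
n=13: W (go to 0, an L position)
n=14: L (options 7(W), 12(W), 13(W) are all W)
L entries with 1 ≤ n ≤ 14 (n=0 is outside the asked range and is not counted): n = 1, 4, 9, 14; that makes 4.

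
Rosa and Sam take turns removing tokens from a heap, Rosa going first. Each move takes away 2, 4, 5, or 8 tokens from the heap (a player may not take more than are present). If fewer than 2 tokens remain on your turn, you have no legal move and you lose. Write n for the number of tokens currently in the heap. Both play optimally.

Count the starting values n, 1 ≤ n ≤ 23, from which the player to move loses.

7

Label each position W (a win for the player to move) or L (a loss). A position with no legal move is L; any other position is W exactly when some move reaches an L, and L when every move reaches a W.
n=0: no move → L
n=1: no move → L
n=2: reaches L-position 0 → W
n=3: reaches L-position 1 → W
n=4: reaches L-position 0 → W
n=5: reaches L-position 1 → W
n=6: reaches L-position 1 → W
n=7: only reaches 5(W), 3(W), 2(W), all W → L
n=8: reaches L-position 0 → W
n=9: reaches L-position 7 → W
n=10: only reaches 8(W), 6(W), 5(W), 2(W), all W → L
n=11: reaches L-position 7 → W
n=12: reaches L-position 10 → W
n=13: only reaches 11(W), 9(W), 8(W), 5(W), all W → L
n=14: reaches L-position 10 → W
n=15: reaches L-position 13 → W
n=16: only reaches 14(W), 12(W), 11(W), 8(W), all W → L
n=17: reaches L-position 13 → W
n=18: reaches L-position 16 → W
n=19: only reaches 17(W), 15(W), 14(W), 11(W), all W → L
n=20: reaches L-position 16 → W
n=21: reaches L-position 19 → W
n=22: only reaches 20(W), 18(W), 17(W), 14(W), all W → L
n=23: reaches L-position 19 → W
L entries with 1 ≤ n ≤ 23 (n=0 is outside the asked range and is not counted): n = 1, 7, 10, 13, 16, 19, 22; that makes 7.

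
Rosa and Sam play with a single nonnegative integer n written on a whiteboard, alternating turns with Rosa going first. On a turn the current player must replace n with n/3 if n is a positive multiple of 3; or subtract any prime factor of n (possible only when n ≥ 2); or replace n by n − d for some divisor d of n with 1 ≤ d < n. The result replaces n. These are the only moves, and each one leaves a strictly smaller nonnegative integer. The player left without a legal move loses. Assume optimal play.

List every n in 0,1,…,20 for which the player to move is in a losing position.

Build the W/L table. Terminal = L. A non-terminal position is W if it has a move to some L; otherwise it is L.
n=0: no move → L
n=1: no move → L
n=2: W (go to 0, an L position)
n=3: W (go to 0, an L position)
n=4: L (options 2(W), 3(W) are all W)
n=5: W (go to 0, an L position)
n=6: W (go to 4, an L position)
n=7: W (go to 0, an L position)
n=8: W (go to 4, an L position)
n=9: L (options 3(W), 6(W), 8(W) are all W)
n=10: W (go to 9, an L position)
n=11: W (go to 0, an L position)
n=12: W (go to 4, an L position)
n=13: W (go to 0, an L position)
n=14: L (options 7(W), 12(W), 13(W) are all W)
n=15: W (go to 14, an L position)
n=16: W (go to 14, an L position)
n=17: W (go to 0, an L position)
n=18: W (go to 9, an L position)
n=19: W (go to 0, an L position)
n=20: L (options 10(W), 15(W), 16(W), 18(W), 19(W) are all W)
The losing starting values of n are exactly the entries labelled L in this table (6 of them).

0, 1, 4, 9, 14, 20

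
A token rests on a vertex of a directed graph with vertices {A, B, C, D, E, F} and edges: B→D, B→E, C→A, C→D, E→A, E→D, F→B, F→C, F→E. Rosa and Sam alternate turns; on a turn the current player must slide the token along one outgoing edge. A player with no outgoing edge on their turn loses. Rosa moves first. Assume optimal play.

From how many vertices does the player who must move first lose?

3

Classify positions by backward induction: terminal positions (no move available) are L. From any other position, the mover wins iff some move reaches an L.
Every edge goes from a vertex to one that appears earlier in the order D, A, E, B, C, F, so processing vertices in that order labels each vertex after all of its successors.
D: no outgoing edge → L
A: no outgoing edge → L
E: →A(L), so W
B: →D(L), so W
C: →A(L), so W
F: →C(W), B(W), E(W) — all W, so L
The L vertices are A, D, F; that is 3 in all.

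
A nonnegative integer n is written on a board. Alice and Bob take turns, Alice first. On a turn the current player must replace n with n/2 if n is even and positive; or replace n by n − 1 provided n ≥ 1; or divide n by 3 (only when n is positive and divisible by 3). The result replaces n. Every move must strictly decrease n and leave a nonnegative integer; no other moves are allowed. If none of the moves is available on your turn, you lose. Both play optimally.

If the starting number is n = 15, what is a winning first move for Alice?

Work bottom-up. With no move the player to move loses. Otherwise the position is W if at least one move leads to an L position for the opponent, and L if every move leads to a W.
n=0: no move → L
n=1: →0(L), so W
n=2: →1(W) only, which is W, so L
n=3: →2(L), so W
n=4: →2(L), so W
n=5: →4(W) only, which is W, so L
n=6: →2(L), so W
n=7: →6(W) only, which is W, so L
n=8: →7(L), so W
n=9: →3(W), 8(W) — all W, so L
n=10: →5(L), so W
n=11: →10(W) only, which is W, so L
n=12: →11(L), so W
n=13: →12(W) only, which is W, so L
n=14: →7(L), so W
n=15: →5(L), so W
From 15, the L positions reachable in one move are: 5.

Move to 5.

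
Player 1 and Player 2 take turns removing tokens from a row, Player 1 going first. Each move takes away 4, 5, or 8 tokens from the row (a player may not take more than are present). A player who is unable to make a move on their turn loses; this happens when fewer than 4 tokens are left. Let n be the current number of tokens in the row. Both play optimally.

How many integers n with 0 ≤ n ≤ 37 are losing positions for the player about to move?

14

Positions with no move are L. A position that does have a move is losing for the player to move precisely when every available move leads to a winning position for the opponent. Fill in the labels:
n=0: no move → L
n=1: no move → L
n=2: no move → L
n=3: no move → L
n=4: →0(L), so W
n=5: →1(L), so W
n=6: →2(L), so W
n=7: →3(L), so W
n=8: →3(L), so W
n=9: →1(L), so W
n=10: →2(L), so W
n=11: →3(L), so W
n=12: →8(W), 7(W), 4(W) — all W, so L
n=13: →9(W), 8(W), 5(W) — all W, so L
n=14: →10(W), 9(W), 6(W) — all W, so L
n=15: →11(W), 10(W), 7(W) — all W, so L
n=16: →12(L), so W
n=17: →13(L), so W
n=18: →14(L), so W
n=19: →15(L), so W
n=20: →15(L), so W
n=21: →13(L), so W
n=22: →14(L), so W
n=23: →15(L), so W
n=24: →20(W), 19(W), 16(W) — all W, so L
n=25: →21(W), 20(W), 17(W) — all W, so L
n=26: →22(W), 21(W), 18(W) — all W, so L
n=27: →23(W), 22(W), 19(W) — all W, so L
n=28: →24(L), so W
n=29: →25(L), so W
n=30: →26(L), so W
n=31: →27(L), so W
n=32: →27(L), so W
n=33: →25(L), so W
n=34: →26(L), so W
n=35: →27(L), so W
n=36: →32(W), 31(W), 28(W) — all W, so L
n=37: →33(W), 32(W), 29(W) — all W, so L
L entries with 0 ≤ n ≤ 37: n = 0, 1, 2, 3, 12, 13, 14, 15, 24, 25, 26, 27, 36, 37; that makes 14.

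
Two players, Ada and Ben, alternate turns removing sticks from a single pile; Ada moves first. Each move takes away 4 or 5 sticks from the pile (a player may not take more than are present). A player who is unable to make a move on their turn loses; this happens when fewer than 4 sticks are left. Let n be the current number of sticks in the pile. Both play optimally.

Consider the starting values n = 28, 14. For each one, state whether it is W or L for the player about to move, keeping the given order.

Label each position W (a win for the player to move) or L (a loss). A position with no legal move is L; any other position is W exactly when some move reaches an L, and L when every move reaches a W.
n=0: no move → L
n=1: no move → L
n=2: no move → L
n=3: no move → L
n=4: →0(L), so W
n=5: →1(L), so W
n=6: →2(L), so W
n=7: →3(L), so W
n=8: →3(L), so W
n=9: →5(W), 4(W) — all W, so L
n=10: →6(W), 5(W) — all W, so L
n=11: →7(W), 6(W) — all W, so L
n=12: →8(W), 7(W) — all W, so L
n=13: →9(L), so W
n=14: →10(L), so W
n=15: →11(L), so W
n=16: →12(L), so W
n=17: →12(L), so W
n=18: →14(W), 13(W) — all W, so L
n=19: →15(W), 14(W) — all W, so L
n=20: →16(W), 15(W) — all W, so L
n=21: →17(W), 16(W) — all W, so L
n=22: →18(L), so W
n=23: →19(L), so W
n=24: →20(L), so W
n=25: →21(L), so W
n=26: →21(L), so W
n=27: →23(W), 22(W) — all W, so L
n=28: →24(W), 23(W) — all W, so L

28: L, 14: W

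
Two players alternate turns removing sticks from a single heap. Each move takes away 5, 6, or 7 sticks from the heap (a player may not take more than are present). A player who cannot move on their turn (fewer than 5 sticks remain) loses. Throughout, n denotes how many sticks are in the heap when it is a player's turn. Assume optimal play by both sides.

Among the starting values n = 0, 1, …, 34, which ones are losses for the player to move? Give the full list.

Positions with no move are L. A position that does have a move is losing for the player to move precisely when every available move leads to a winning position for the opponent. Fill in the labels:
n=0: no move → L
n=1: no move → L
n=2: no move → L
n=3: no move → L
n=4: no move → L
n=5: W (go to 0, an L position)
n=6: W (go to 1, an L position)
n=7: W (go to 2, an L position)
n=8: W (go to 3, an L position)
n=9: W (go to 4, an L position)
n=10: W (go to 4, an L position)
n=11: W (go to 4, an L position)
n=12: L (options 7(W), 6(W), 5(W) are all W)
n=13: L (options 8(W), 7(W), 6(W) are all W)
n=14: L (options 9(W), 8(W), 7(W) are all W)
n=15: L (options 10(W), 9(W), 8(W) are all W)
n=16: L (options 11(W), 10(W), 9(W) are all W)
n=17: W (go to 12, an L position)
n=18: W (go to 13, an L position)
n=19: W (go to 14, an L position)
n=20: W (go to 15, an L position)
n=21: W (go to 16, an L position)
n=22: W (go to 16, an L position)
n=23: W (go to 16, an L position)
n=24: L (options 19(W), 18(W), 17(W) are all W)
n=25: L (options 20(W), 19(W), 18(W) are all W)
n=26: L (options 21(W), 20(W), 19(W) are all W)
n=27: L (options 22(W), 21(W), 20(W) are all W)
n=28: L (options 23(W), 22(W), 21(W) are all W)
n=29: W (go to 24, an L position)
n=30: W (go to 25, an L position)
n=31: W (go to 26, an L position)
n=32: W (go to 27, an L position)
n=33: W (go to 28, an L position)
n=34: W (go to 28, an L position)
Reading off the rows marked L gives the requested list; there are 15 such values of n.

0, 1, 2, 3, 4, 12, 13, 14, 15, 16, 24, 25, 26, 27, 28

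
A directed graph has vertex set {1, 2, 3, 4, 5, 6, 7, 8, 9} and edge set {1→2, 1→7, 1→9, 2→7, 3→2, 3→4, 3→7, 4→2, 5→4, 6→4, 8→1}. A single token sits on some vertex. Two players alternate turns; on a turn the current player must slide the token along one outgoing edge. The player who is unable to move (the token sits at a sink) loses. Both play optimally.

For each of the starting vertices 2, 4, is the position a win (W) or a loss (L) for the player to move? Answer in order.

2: W, 4: L

Use the standard recursion: the mover loses at a terminal position; elsewhere, the mover wins exactly when some move hands the opponent an L position.
Every edge goes from a vertex to one that appears earlier in the order 9, 7, 2, 1, 4, 3, 6, 5, 8, so processing vertices in that order labels each vertex after all of its successors.
9: no outgoing edge → L
7: no outgoing edge → L
2: reaches L-position 7 → W
1: reaches L-position 7 → W
4: only reaches 2(W), which is W → L
3: reaches L-position 4 → W
6: reaches L-position 4 → W
5: reaches L-position 4 → W
8: only reaches 1(W), which is W → L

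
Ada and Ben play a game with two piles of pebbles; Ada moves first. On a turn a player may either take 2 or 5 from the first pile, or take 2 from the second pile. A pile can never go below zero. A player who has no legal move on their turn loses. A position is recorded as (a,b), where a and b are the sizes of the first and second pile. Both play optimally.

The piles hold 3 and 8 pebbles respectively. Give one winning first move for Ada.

Classify positions by backward induction: terminal positions (no move available) are L. From any other position, the mover wins iff some move reaches an L.
No move ever increases a pile, so every position that can arise here has a ≤ 3 and b ≤ 8; it is enough to label the cells with 0 ≤ a ≤ 3 and 0 ≤ b ≤ 8.
Every move lowers a or b (never raises either), so fill the grid row by row in increasing a, and left to right within a row: each cell's successors are then already labelled.
      b=0  b=1  b=2  b=3  b=4  b=5  b=6  b=7  b=8
a=0:    L    L    W    W    L    L    W    W    L
a=1:    L    L    W    W    L    L    W    W    L
a=2:    W    W    L    L    W    W    L    L    W
a=3:    W    W    L    L    W    W    L    L    W
Cells with no legal move (terminal, hence L): (0,0), (0,1), (1,0), (1,1).
The remaining L cells, each justified by listing all of its moves:
(0,4): →(0,2)(W) only, which is W, so L
(0,5): →(0,3)(W) only, which is W, so L
(0,8): →(0,6)(W) only, which is W, so L
(1,4): →(1,2)(W) only, which is W, so L
(1,5): →(1,3)(W) only, which is W, so L
(1,8): →(1,6)(W) only, which is W, so L
(2,2): →(0,2)(W), (2,0)(W) — all W, so L
(2,3): →(0,3)(W), (2,1)(W) — all W, so L
(2,6): →(0,6)(W), (2,4)(W) — all W, so L
(2,7): →(0,7)(W), (2,5)(W) — all W, so L
(3,2): →(1,2)(W), (3,0)(W) — all W, so L
(3,3): →(1,3)(W), (3,1)(W) — all W, so L
(3,6): →(1,6)(W), (3,4)(W) — all W, so L
(3,7): →(1,7)(W), (3,5)(W) — all W, so L
Every other cell has at least one move into one of the L cells above, so it is W.
From (3,8), the L positions reachable in one move are: (1,8), (3,6). Any move reaching one of these is winning.

Move to (1,8).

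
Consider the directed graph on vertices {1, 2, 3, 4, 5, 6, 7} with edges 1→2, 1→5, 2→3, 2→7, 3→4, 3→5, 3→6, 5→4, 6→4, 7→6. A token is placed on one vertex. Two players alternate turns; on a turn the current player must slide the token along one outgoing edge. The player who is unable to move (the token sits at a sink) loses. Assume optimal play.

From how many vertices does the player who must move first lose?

3

Work bottom-up. With no move the player to move loses. Otherwise the position is W if at least one move leads to an L position for the opponent, and L if every move leads to a W.
Every edge goes from a vertex to one that appears earlier in the order 4, 5, 6, 7, 3, 2, 1, so processing vertices in that order labels each vertex after all of its successors.
4: no outgoing edge → L
5: reaches L-position 4 → W
6: reaches L-position 4 → W
7: only reaches 6(W), which is W → L
3: reaches L-position 4 → W
2: reaches L-position 7 → W
1: only reaches 2(W), 5(W), all W → L
The L vertices are 1, 4, 7; that is 3 in all.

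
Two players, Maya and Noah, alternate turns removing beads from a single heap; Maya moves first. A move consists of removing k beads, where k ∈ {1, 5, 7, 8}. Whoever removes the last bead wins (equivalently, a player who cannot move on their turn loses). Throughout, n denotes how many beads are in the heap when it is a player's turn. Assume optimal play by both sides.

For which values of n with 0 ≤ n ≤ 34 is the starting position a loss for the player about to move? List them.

0, 2, 4, 6, 15, 17, 19, 21, 30, 32, 34

Classify positions by backward induction: terminal positions (no move available) are L. From any other position, the mover wins iff some move reaches an L.
n=0: no move → L
n=1: W (go to 0, an L position)
n=2: L (sole option 1(W) is W)
n=3: W (go to 2, an L position)
n=4: L (sole option 3(W) is W)
n=5: W (go to 4, an L position)
n=6: L (options 5(W), 1(W) are all W)
n=7: W (go to 6, an L position)
n=8: W (go to 0, an L position)
n=9: W (go to 4, an L position)
n=10: W (go to 2, an L position)
n=11: W (go to 6, an L position)
n=12: W (go to 4, an L position)
n=13: W (go to 6, an L position)
n=14: W (go to 6, an L position)
n=15: L (options 14(W), 10(W), 8(W), 7(W) are all W)
n=16: W (go to 15, an L position)
n=17: L (options 16(W), 12(W), 10(W), 9(W) are all W)
n=18: W (go to 17, an L position)
n=19: L (options 18(W), 14(W), 12(W), 11(W) are all W)
n=20: W (go to 19, an L position)
n=21: L (options 20(W), 16(W), 14(W), 13(W) are all W)
n=22: W (go to 21, an L position)
n=23: W (go to 15, an L position)
n=24: W (go to 19, an L position)
n=25: W (go to 17, an L position)
n=26: W (go to 21, an L position)
n=27: W (go to 19, an L position)
n=28: W (go to 21, an L position)
n=29: W (go to 21, an L position)
n=30: L (options 29(W), 25(W), 23(W), 22(W) are all W)
n=31: W (go to 30, an L position)
n=32: L (options 31(W), 27(W), 25(W), 24(W) are all W)
n=33: W (go to 32, an L position)
n=34: L (options 33(W), 29(W), 27(W), 26(W) are all W)
The losing starting values of n are exactly the entries labelled L in this table (11 of them).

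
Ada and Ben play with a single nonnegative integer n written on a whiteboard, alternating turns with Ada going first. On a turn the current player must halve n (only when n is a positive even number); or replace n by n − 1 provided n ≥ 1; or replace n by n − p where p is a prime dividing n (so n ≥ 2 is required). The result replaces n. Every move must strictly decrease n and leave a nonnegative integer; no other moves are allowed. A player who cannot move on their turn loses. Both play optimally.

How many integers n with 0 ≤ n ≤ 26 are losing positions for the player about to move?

Work bottom-up. With no move the player to move loses. Otherwise the position is W if at least one move leads to an L position for the opponent, and L if every move leads to a W.
n=0: no move → L
n=1: reaches L-position 0 → W
n=2: reaches L-position 0 → W
n=3: reaches L-position 0 → W
n=4: only reaches 2(W), 3(W), all W → L
n=5: reaches L-position 0 → W
n=6: reaches L-position 4 → W
n=7: reaches L-position 0 → W
n=8: reaches L-position 4 → W
n=9: only reaches 6(W), 8(W), all W → L
n=10: reaches L-position 9 → W
n=11: reaches L-position 0 → W
n=12: reaches L-position 9 → W
n=13: reaches L-position 0 → W
n=14: only reaches 7(W), 12(W), 13(W), all W → L
n=15: reaches L-position 14 → W
n=16: reaches L-position 14 → W
n=17: reaches L-position 0 → W
n=18: reaches L-position 9 → W
n=19: reaches L-position 0 → W
n=20: only reaches 10(W), 15(W), 18(W), 19(W), all W → L
n=21: reaches L-position 14 → W
n=22: reaches L-position 20 → W
n=23: reaches L-position 0 → W
n=24: only reaches 12(W), 21(W), 22(W), 23(W), all W → L
n=25: reaches L-position 20 → W
n=26: reaches L-position 24 → W
L entries with 0 ≤ n ≤ 26: n = 0, 4, 9, 14, 20, 24; that makes 6.

6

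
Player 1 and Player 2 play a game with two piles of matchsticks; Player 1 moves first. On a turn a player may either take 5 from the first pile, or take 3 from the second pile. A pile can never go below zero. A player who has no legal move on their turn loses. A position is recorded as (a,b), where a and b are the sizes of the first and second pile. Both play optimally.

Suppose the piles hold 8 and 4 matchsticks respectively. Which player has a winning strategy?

Player 2 wins.

Work bottom-up. With no move the player to move loses. Otherwise the position is W if at least one move leads to an L position for the opponent, and L if every move leads to a W.
No move ever increases a pile, so every position that can arise here has a ≤ 8 and b ≤ 4; it is enough to label the cells with 0 ≤ a ≤ 8 and 0 ≤ b ≤ 4.
Every move lowers a or b (never raises either), so fill the grid row by row in increasing a, and left to right within a row: each cell's successors are then already labelled.
      b=0  b=1  b=2  b=3  b=4
a=0:    L    L    L    W    W
a=1:    L    L    L    W    W
a=2:    L    L    L    W    W
a=3:    L    L    L    W    W
a=4:    L    L    L    W    W
a=5:    W    W    W    L    L
a=6:    W    W    W    L    L
a=7:    W    W    W    L    L
a=8:    W    W    W    L    L
Cells with no legal move (terminal, hence L): (0,0), (0,1), (0,2), (1,0), (1,1), (1,2), (2,0), (2,1), (2,2), (3,0), (3,1), (3,2), (4,0), (4,1), (4,2).
The remaining L cells, each justified by listing all of its moves:
(5,3): moves to (0,3)(W), (5,0)(W); every one is W ⇒ L
(5,4): moves to (0,4)(W), (5,1)(W); every one is W ⇒ L
(6,3): moves to (1,3)(W), (6,0)(W); every one is W ⇒ L
(6,4): moves to (1,4)(W), (6,1)(W); every one is W ⇒ L
(7,3): moves to (2,3)(W), (7,0)(W); every one is W ⇒ L
(7,4): moves to (2,4)(W), (7,1)(W); every one is W ⇒ L
(8,3): moves to (3,3)(W), (8,0)(W); every one is W ⇒ L
(8,4): moves to (3,4)(W), (8,1)(W); every one is W ⇒ L
Every other cell has at least one move into one of the L cells above, so it is W.
Every move from (8,4) reaches a W position, so the mover loses.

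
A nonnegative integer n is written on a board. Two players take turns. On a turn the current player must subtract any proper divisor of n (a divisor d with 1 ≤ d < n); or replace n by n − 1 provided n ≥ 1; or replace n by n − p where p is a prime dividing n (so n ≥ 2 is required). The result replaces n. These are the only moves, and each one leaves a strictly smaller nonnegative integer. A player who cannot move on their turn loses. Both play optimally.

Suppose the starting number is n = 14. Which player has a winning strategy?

The second player wins.

Positions with no move are L. A position that does have a move is losing for the player to move precisely when every available move leads to a winning position for the opponent. Fill in the labels:
n=0: no move → L
n=1: can move to 0, which is L ⇒ W
n=2: can move to 0, which is L ⇒ W
n=3: can move to 0, which is L ⇒ W
n=4: moves to 2(W), 3(W); every one is W ⇒ L
n=5: can move to 0, which is L ⇒ W
n=6: can move to 4, which is L ⇒ W
n=7: can move to 0, which is L ⇒ W
n=8: can move to 4, which is L ⇒ W
n=9: moves to 6(W), 8(W); every one is W ⇒ L
n=10: can move to 9, which is L ⇒ W
n=11: can move to 0, which is L ⇒ W
n=12: can move to 9, which is L ⇒ W
n=13: can move to 0, which is L ⇒ W
n=14: moves to 7(W), 12(W), 13(W); every one is W ⇒ L
Every move from 14 reaches a W position, so the mover loses.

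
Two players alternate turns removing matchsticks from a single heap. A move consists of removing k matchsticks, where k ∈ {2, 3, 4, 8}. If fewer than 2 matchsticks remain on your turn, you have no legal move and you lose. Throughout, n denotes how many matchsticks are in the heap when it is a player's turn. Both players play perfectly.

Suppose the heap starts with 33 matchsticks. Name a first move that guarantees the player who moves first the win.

Compute win/loss labels from the base case upward. A position with no move is L. Any other position is W if it can reach an L in one move, else L.
n=0: no move → L
n=1: no move → L
n=2: →0(L), so W
n=3: →1(L), so W
n=4: →1(L), so W
n=5: →1(L), so W
n=6: →4(W), 3(W), 2(W) — all W, so L
n=7: →5(W), 4(W), 3(W) — all W, so L
n=8: →6(L), so W
n=9: →7(L), so W
n=10: →7(L), so W
n=11: →7(L), so W
n=12: →10(W), 9(W), 8(W), 4(W) — all W, so L
n=13: →11(W), 10(W), 9(W), 5(W) — all W, so L
n=14: →12(L), so W
n=15: →13(L), so W
n=16: →13(L), so W
n=17: →13(L), so W
n=18: →16(W), 15(W), 14(W), 10(W) — all W, so L
n=19: →17(W), 16(W), 15(W), 11(W) — all W, so L
n=20: →18(L), so W
n=21: →19(L), so W
n=22: →19(L), so W
n=23: →19(L), so W
n=24: →22(W), 21(W), 20(W), 16(W) — all W, so L
n=25: →23(W), 22(W), 21(W), 17(W) — all W, so L
n=26: →24(L), so W
n=27: →25(L), so W
n=28: →25(L), so W
n=29: →25(L), so W
n=30: →28(W), 27(W), 26(W), 22(W) — all W, so L
n=31: →29(W), 28(W), 27(W), 23(W) — all W, so L
n=32: →30(L), so W
n=33: →31(L), so W
From 33, the L positions reachable in one move are: 31, 30, 25. Any move reaching one of these is winning.

Remove 2, leaving 31.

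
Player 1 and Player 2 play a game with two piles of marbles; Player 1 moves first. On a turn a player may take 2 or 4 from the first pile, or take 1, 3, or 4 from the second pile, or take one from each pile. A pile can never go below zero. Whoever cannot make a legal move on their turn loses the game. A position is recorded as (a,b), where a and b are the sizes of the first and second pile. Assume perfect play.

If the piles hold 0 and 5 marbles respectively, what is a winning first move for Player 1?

Label each position W (a win for the player to move) or L (a loss). A position with no legal move is L; any other position is W exactly when some move reaches an L, and L when every move reaches a W.
No move ever increases a pile, so every position that can arise here has a ≤ 0 and b ≤ 5; it is enough to label the cells with 0 ≤ a ≤ 0 and 0 ≤ b ≤ 5.
Every move lowers a or b (never raises either), so fill the grid row by row in increasing a, and left to right within a row: each cell's successors are then already labelled.
      b=0  b=1  b=2  b=3  b=4  b=5
a=0:    L    W    L    W    W    W
Cells with no legal move (terminal, hence L): (0,0).
The remaining L cells, each justified by listing all of its moves:
(0,2): only reaches (0,1)(W), which is W → L
Every other cell has at least one move into one of the L cells above, so it is W.
From (0,5), the L positions reachable in one move are: (0,2).

Move to (0,2).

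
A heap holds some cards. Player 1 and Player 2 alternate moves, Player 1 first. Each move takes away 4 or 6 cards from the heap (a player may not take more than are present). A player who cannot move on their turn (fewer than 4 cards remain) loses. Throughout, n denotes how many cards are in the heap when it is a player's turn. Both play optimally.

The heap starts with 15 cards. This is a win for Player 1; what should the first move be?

Use the standard recursion: the mover loses at a terminal position; elsewhere, the mover wins exactly when some move hands the opponent an L position.
n=0: no move → L
n=1: no move → L
n=2: no move → L
n=3: no move → L
n=4: reaches L-position 0 → W
n=5: reaches L-position 1 → W
n=6: reaches L-position 2 → W
n=7: reaches L-position 3 → W
n=8: reaches L-position 2 → W
n=9: reaches L-position 3 → W
n=10: only reaches 6(W), 4(W), all W → L
n=11: only reaches 7(W), 5(W), all W → L
n=12: only reaches 8(W), 6(W), all W → L
n=13: only reaches 9(W), 7(W), all W → L
n=14: reaches L-position 10 → W
n=15: reaches L-position 11 → W
From 15, the L positions reachable in one move are: 11.

Remove 4, leaving 11.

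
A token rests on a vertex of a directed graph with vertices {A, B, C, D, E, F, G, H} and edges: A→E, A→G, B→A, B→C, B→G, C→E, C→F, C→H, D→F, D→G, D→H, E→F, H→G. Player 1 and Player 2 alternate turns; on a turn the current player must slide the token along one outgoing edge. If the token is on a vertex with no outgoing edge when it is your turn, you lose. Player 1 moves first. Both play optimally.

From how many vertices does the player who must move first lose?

2

Positions with no move are L. A position that does have a move is losing for the player to move precisely when every available move leads to a winning position for the opponent. Fill in the labels:
Every edge goes from a vertex to one that appears earlier in the order F, G, H, E, C, A, D, B, so processing vertices in that order labels each vertex after all of its successors.
F: no outgoing edge → L
G: no outgoing edge → L
H: reaches L-position G → W
E: reaches L-position F → W
C: reaches L-position F → W
A: reaches L-position G → W
D: reaches L-position G → W
B: reaches L-position G → W
The L vertices are F, G; that is 2 in all.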